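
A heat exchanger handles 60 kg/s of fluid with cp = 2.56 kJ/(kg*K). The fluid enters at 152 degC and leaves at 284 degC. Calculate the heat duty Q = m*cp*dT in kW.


Q = m_dot * cp * delta_T
delta_T = 284 - 152 = 132 K
Q = 60 * 2.56 * 132
= 153.6 * 132
= 20275.2 kW

20275.2 kW


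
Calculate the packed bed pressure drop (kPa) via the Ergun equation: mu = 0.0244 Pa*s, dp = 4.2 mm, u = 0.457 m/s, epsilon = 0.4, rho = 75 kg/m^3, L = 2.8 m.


dp = 4.2 mm = 0.0042 m
Viscous term = 150*0.0244*0.457*(1-0.4)^2 / (0.0042^2*0.4^3) = 533361
Inertial term = 1.75*75*0.457^2*(1-0.4) / (0.0042*0.4^3) = 61186.2
dP/L = 533361 + 61186.2 = 594547 Pa/m
dP = 594547 * 2.8 / 1000 = 1665 kPa

1665 kPa


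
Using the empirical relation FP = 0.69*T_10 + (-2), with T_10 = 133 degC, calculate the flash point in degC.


FP = 0.69 * 133 + (-2) = 89.77

89.77 degC


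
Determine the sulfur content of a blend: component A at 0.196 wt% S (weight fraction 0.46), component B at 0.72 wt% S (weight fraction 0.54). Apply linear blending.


Linear sulfur blending: S_blend = x1*S1 + x2*S2
Contribution 1: 0.46 * 0.196 = 0.09016 wt%
Contribution 2: 0.54 * 0.72 = 0.3888 wt%
S_blend = 0.09016 + 0.3888 = 0.47896

0.47896 wt%


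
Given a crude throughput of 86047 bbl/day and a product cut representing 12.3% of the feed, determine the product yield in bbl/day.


Crude throughput = 86047 bbl/day
Fraction yield = 12.3%
yield = throughput * fraction / 100
yield = 86047 * 12.3 / 100 = 10583.781

10583.781 bbl/day


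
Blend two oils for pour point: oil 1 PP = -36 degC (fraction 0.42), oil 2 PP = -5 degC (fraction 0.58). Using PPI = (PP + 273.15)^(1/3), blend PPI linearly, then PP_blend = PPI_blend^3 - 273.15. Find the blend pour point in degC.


PPI_1 = (-36 + 273.15)^(1/3) = 6.189768
PPI_2 = (-5 + 273.15)^(1/3) = 6.448508
PPI_blend = 0.42 * 6.189768 + 0.58 * 6.448508 = 6.339837
PP_blend = 6.339837^3 - 273.15 = 254.8204 - 273.15 = -18.33

-18.33 degC


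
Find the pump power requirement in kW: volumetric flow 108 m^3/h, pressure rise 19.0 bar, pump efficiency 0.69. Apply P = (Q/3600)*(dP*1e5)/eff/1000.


Q = 108 / 3600 = 0.03 m^3/s
P = 0.03 * (19.0 * 1e5) / 0.69 / 1000 = 82.61

82.61 kW


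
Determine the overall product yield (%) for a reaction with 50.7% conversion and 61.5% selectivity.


Overall yield = conversion (%) * selectivity (%) / 100
Conversion = 50.7%, Selectivity = 61.5%
Y = 50.7 * 61.5 / 100
= 31.1805 %

31.1805 %


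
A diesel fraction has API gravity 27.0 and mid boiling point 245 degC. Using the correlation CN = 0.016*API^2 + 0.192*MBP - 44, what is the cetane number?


CN = 0.016 * 27.0^2 + 0.192 * 245 - 44
CN = 11.664 + 47.04 - 44 = 14.704

14.704


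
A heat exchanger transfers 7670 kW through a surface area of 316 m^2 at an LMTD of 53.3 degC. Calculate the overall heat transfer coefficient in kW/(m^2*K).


From Q = U*A*LMTD, U = Q / (A * LMTD)
U = 7670 / (316 * 53.3) = 7670 / 16842.8 = 0.4554

0.4554 kW/(m^2*K)


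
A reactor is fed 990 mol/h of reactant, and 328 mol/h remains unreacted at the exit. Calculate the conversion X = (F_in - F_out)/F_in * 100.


X = (F_in - F_out) / F_in * 100
Moles reacted = 990 - 328 = 662
X = 662 / 990 * 100
= 0.6687 * 100
= 66.87 %

66.87 %


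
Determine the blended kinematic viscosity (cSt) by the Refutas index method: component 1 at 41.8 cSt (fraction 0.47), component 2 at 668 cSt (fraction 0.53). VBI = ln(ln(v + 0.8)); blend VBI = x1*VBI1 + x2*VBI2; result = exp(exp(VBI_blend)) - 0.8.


Refutas method: VBN_i = 14.534*ln(ln(visc_i + 0.8)) + 10.975, blended linearly by mass fraction; since VBN is linear in VBI_i = ln(ln(visc_i + 0.8)) and the fractions sum to 1, blend VBI directly: visc = exp(exp(VBI_blend)) - 0.8
VBI_1 = ln(ln(41.8 + 0.8)) = 1.32225
VBI_2 = ln(ln(668 + 0.8)) = 1.87265
VBI_blend = 0.47 * 1.32225 + 0.53 * 1.87265 = 1.61396
visc_blend = exp(exp(1.61396)) - 0.8 = 151.0

151.0 cSt


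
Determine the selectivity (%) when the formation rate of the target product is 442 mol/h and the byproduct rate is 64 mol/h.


Selectivity = desired / (desired + undesired) * 100
Total products = 442 + 64 = 506 mol/h
S = 442 / 506 * 100
= 0.8735 * 100
= 87.35 %

87.35 %


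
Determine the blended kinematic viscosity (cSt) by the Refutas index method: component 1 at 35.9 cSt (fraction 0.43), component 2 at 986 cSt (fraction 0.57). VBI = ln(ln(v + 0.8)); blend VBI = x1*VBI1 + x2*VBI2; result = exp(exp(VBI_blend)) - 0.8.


Refutas method: VBN_i = 14.534*ln(ln(visc_i + 0.8)) + 10.975, blended linearly by mass fraction; since VBN is linear in VBI_i = ln(ln(visc_i + 0.8)) and the fractions sum to 1, blend VBI directly: visc = exp(exp(VBI_blend)) - 0.8
VBI_1 = ln(ln(35.9 + 0.8)) = 1.2817
VBI_2 = ln(ln(986 + 0.8)) = 1.93072
VBI_blend = 0.43 * 1.2817 + 0.57 * 1.93072 = 1.65164
visc_blend = exp(exp(1.65164)) - 0.8 = 183.3

183.3 cSt


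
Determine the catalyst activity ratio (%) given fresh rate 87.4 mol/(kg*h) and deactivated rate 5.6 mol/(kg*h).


Activity (%) = (rate_used / rate_fresh) * 100
rate_used = 5.6, rate_fresh = 87.4
= (5.6 / 87.4) * 100
= 0.06407 * 100 = 6.407

6.407 %


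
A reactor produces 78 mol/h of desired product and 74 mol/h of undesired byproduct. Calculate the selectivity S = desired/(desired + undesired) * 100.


Selectivity = desired / (desired + undesired) * 100
Total products = 78 + 74 = 152 mol/h
S = 78 / 152 * 100
= 0.5132 * 100
= 51.32 %

51.32 %


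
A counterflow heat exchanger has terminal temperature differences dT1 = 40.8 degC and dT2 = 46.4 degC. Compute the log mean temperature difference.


LMTD = (dT1 - dT2) / ln(dT1/dT2)
= (40.8 - 46.4) / ln(40.8 / 46.4) = -5.6 / -0.128617 = 43.54

43.54 degC


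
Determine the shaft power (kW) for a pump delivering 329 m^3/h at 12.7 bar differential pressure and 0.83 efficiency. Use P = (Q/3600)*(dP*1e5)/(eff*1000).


Q = 329 / 3600 = 0.0913889 m^3/s
P = 0.0913889 * (12.7 * 1e5) / 0.83 / 1000 = 139.8

139.8 kW


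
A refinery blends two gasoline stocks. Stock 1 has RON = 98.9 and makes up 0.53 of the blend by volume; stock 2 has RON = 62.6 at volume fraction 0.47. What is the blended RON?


Linear blending: RON_blend = sum(vi * RONi)
Contribution 1: 0.53 * 98.9 = 52.417
Contribution 2: 0.47 * 62.6 = 29.422
RON_blend = 52.417 + 29.422 = 81.839

81.839


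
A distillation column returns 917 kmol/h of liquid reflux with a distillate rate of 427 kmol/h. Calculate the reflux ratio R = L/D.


Reflux ratio definition: R = L / D (liquid returned / distillate withdrawn)
L = 917 kmol/h, D = 427 kmol/h
R = 917 / 427 = 2.148

2.148


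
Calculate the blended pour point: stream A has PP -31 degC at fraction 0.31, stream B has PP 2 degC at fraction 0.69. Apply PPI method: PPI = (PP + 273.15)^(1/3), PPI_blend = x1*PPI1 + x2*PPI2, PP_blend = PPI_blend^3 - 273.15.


PPI_1 = (-31 + 273.15)^(1/3) = 6.232967
PPI_2 = (2 + 273.15)^(1/3) = 6.504139
PPI_blend = 0.31 * 6.232967 + 0.69 * 6.504139 = 6.420076
PP_blend = 6.420076^3 - 273.15 = 264.6187 - 273.15 = -8.53

-8.53 degC


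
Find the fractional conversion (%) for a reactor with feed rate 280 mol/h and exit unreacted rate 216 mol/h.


X = (F_in - F_out) / F_in * 100
Moles reacted = 280 - 216 = 64
X = 64 / 280 * 100
= 0.2286 * 100
= 22.86 %

22.86 %


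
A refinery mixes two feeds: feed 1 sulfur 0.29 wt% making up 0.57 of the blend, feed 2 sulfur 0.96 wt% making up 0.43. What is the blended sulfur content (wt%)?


Linear sulfur blending: S_blend = x1*S1 + x2*S2
Contribution 1: 0.57 * 0.29 = 0.1653 wt%
Contribution 2: 0.43 * 0.96 = 0.4128 wt%
S_blend = 0.1653 + 0.4128 = 0.5781

0.5781 wt%


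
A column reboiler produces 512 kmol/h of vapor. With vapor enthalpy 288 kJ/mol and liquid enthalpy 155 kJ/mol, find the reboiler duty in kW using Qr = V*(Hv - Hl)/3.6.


Qr = 512 * (288 - 155) / 3.6 = 512 * 133 / 3.6 = 18920

18920 kW


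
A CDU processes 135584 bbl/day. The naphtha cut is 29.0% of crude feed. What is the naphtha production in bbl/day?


Crude throughput = 135584 bbl/day
Fraction yield = 29.0%
yield = throughput * fraction / 100
yield = 135584 * 29.0 / 100 = 39319.36

39319.36 bbl/day


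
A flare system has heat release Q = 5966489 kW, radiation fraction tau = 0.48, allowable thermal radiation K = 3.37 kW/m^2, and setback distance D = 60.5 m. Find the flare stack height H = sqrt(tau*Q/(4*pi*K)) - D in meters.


tau*Q/(4*pi*K) = 0.48 * 5966489 / (4 * pi * 3.37) = 67627
sqrt(67627) = 260.052
H = 260.052 - 60.5 = 199.6

199.6 m


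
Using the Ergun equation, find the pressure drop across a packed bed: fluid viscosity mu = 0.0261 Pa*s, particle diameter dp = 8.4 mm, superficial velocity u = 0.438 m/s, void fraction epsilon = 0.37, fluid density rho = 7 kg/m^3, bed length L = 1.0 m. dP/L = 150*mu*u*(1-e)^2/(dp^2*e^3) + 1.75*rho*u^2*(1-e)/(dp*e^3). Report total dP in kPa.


dp = 8.4 mm = 0.0084 m
Viscous term = 150*0.0261*0.438*(1-0.37)^2 / (0.0084^2*0.37^3) = 190425
Inertial term = 1.75*7*0.438^2*(1-0.37) / (0.0084*0.37^3) = 3479.69
dP/L = 190425 + 3479.69 = 193905 Pa/m
dP = 193905 * 1.0 / 1000 = 193.9 kPa

193.9 kPa


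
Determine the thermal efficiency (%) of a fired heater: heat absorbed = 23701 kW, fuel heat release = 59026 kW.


Furnace efficiency = Q_absorbed / Q_fuel * 100
= 23701 / 59026 * 100 = 40.15

40.15 %


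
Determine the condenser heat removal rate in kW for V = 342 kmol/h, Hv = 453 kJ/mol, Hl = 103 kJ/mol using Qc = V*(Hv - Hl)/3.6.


Qc = 342 * (453 - 103) / 3.6 = 342 * 350 / 3.6 = 33250

33250 kW


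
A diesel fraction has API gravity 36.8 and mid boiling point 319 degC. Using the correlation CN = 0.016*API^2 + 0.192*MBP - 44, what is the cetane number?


CN = 0.016 * 36.8^2 + 0.192 * 319 - 44
CN = 21.66784 + 61.248 - 44 = 38.91584

38.91584


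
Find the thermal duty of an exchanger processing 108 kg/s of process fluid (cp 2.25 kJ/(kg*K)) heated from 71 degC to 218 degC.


Q = m_dot * cp * delta_T
delta_T = 218 - 71 = 147 K
Q = 108 * 2.25 * 147
= 243 * 147
= 35721 kW

35721 kW


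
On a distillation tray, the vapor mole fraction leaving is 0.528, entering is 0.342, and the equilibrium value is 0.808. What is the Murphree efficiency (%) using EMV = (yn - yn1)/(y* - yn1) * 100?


Murphree vapor efficiency: EMV = (y_n - y_(n-1)) / (y*_n - y_(n-1)) * 100
EMV = (0.528 - 0.342) / (0.808 - 0.342) * 100 = 0.186 / 0.466 * 100 = 39.91

39.91 %


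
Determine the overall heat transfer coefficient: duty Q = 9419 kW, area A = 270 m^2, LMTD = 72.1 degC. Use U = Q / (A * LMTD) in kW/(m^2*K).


From Q = U*A*LMTD, U = Q / (A * LMTD)
U = 9419 / (270 * 72.1) = 9419 / 19467 = 0.4838

0.4838 kW/(m^2*K)


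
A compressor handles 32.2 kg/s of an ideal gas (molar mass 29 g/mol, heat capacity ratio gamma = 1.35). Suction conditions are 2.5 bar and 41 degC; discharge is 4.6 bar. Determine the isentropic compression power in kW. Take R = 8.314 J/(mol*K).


Isentropic work: W = m*(gamma/(gamma-1))*(R*T1/MW)*((P2/P1)^((gamma-1)/gamma) - 1)
T1 = 41 + 273.15 = 314.15 K
Pressure ratio = 4.6 / 2.5 = 1.84
Exponent = (1.35 - 1)/1.35 = 0.259259
(P2/P1)^exp - 1 = 1.84^0.259259 - 1 = 0.171268
W = 32.2 * 1.35 / 0.35 * 8.314 * 314.15 / 29 * 0.171268 = 1916

1916 kW


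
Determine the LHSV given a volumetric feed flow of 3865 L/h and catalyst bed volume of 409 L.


LHSV = volumetric feed rate / catalyst volume
= 3865 L/h / 409 L
= 9.450 h^-1

9.450 h^-1


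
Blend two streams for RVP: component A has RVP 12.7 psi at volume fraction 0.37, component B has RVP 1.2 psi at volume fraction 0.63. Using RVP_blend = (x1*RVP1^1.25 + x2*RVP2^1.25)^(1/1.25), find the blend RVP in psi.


Chevron index: RVP_blend = (sum xi*RVPi^1.25)^(1/1.25)
RVP^1.25 terms: 0.37 * 12.7^1.25 + 0.63 * 1.2^1.25 = 9.66193
RVP_blend = 9.66193^(1/1.25) = 6.138

6.138 psi


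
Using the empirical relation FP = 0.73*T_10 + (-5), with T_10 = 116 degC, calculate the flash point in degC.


FP = 0.73 * 116 + (-5) = 79.68

79.68 degC


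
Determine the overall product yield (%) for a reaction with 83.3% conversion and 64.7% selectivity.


Overall yield = conversion (%) * selectivity (%) / 100
Conversion = 83.3%, Selectivity = 64.7%
Y = 83.3 * 64.7 / 100
= 53.8951 %

53.8951 %


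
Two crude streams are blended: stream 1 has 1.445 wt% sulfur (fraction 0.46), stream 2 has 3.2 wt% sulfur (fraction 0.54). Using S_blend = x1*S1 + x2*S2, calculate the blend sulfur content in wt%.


Linear sulfur blending: S_blend = x1*S1 + x2*S2
Contribution 1: 0.46 * 1.445 = 0.6647 wt%
Contribution 2: 0.54 * 3.2 = 1.728 wt%
S_blend = 0.6647 + 1.728 = 2.3927

2.3927 wt%


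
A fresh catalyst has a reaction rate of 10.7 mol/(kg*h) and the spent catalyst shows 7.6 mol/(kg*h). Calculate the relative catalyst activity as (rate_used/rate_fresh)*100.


Activity (%) = (rate_used / rate_fresh) * 100
rate_used = 7.6, rate_fresh = 10.7
= (7.6 / 10.7) * 100
= 0.7103 * 100 = 71.03

71.03 %


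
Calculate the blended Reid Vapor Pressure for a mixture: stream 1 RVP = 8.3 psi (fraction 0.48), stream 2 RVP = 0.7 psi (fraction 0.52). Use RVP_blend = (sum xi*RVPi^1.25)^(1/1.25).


Chevron index: RVP_blend = (sum xi*RVPi^1.25)^(1/1.25)
RVP^1.25 terms: 0.48 * 8.3^1.25 + 0.52 * 0.7^1.25 = 7.09516
RVP_blend = 7.09516^(1/1.25) = 4.795

4.795 psi


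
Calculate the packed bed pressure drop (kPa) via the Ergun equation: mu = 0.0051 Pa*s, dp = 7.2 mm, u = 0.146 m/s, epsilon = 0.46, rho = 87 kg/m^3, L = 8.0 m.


dp = 7.2 mm = 0.0072 m
Viscous term = 150*0.0051*0.146*(1-0.46)^2 / (0.0072^2*0.46^3) = 6454.51
Inertial term = 1.75*87*0.146^2*(1-0.46) / (0.0072*0.46^3) = 2500.64
dP/L = 6454.51 + 2500.64 = 8955.15 Pa/m
dP = 8955.15 * 8.0 / 1000 = 71.64 kPa

71.64 kPa


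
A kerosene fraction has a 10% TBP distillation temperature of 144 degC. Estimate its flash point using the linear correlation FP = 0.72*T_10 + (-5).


FP = 0.72 * 144 + (-5) = 98.68

98.68 degC


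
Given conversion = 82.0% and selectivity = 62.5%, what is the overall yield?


Overall yield = conversion (%) * selectivity (%) / 100
Conversion = 82.0%, Selectivity = 62.5%
Y = 82.0 * 62.5 / 100
= 51.25 %

51.25 %


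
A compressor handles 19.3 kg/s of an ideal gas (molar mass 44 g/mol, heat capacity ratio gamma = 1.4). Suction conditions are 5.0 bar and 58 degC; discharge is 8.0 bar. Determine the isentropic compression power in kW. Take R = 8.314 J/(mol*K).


Isentropic work: W = m*(gamma/(gamma-1))*(R*T1/MW)*((P2/P1)^((gamma-1)/gamma) - 1)
T1 = 58 + 273.15 = 331.15 K
Pressure ratio = 8.0 / 5.0 = 1.6
Exponent = (1.4 - 1)/1.4 = 0.285714
(P2/P1)^exp - 1 = 1.6^0.285714 - 1 = 0.143721
W = 19.3 * 1.4 / 0.4 * 8.314 * 331.15 / 44 * 0.143721 = 607.5

607.5 kW


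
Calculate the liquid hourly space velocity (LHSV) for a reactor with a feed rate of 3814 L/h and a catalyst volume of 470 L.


LHSV = volumetric feed rate / catalyst volume
= 3814 L/h / 470 L
= 8.115 h^-1

8.115 h^-1


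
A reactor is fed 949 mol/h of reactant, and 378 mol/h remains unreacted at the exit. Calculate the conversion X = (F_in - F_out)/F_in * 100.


X = (F_in - F_out) / F_in * 100
Moles reacted = 949 - 378 = 571
X = 571 / 949 * 100
= 0.6017 * 100
= 60.17 %

60.17 %


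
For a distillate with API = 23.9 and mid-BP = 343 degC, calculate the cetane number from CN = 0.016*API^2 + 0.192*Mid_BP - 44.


CN = 0.016 * 23.9^2 + 0.192 * 343 - 44
CN = 9.13936 + 65.856 - 44 = 30.99536

30.99536


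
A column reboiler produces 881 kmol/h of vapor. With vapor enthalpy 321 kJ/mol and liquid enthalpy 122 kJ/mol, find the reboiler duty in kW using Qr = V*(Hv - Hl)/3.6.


Qr = 881 * (321 - 122) / 3.6 = 881 * 199 / 3.6 = 48700

48700 kW


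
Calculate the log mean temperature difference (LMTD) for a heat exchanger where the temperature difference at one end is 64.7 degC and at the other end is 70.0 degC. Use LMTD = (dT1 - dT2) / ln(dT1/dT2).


LMTD = (dT1 - dT2) / ln(dT1/dT2)
= (64.7 - 70.0) / ln(64.7 / 70.0) = -5.3 / -0.078734 = 67.32

67.32 degC


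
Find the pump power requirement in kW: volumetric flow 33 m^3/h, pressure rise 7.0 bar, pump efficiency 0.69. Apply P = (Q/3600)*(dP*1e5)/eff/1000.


Q = 33 / 3600 = 0.00916667 m^3/s
P = 0.00916667 * (7.0 * 1e5) / 0.69 / 1000 = 9.300

9.300 kW


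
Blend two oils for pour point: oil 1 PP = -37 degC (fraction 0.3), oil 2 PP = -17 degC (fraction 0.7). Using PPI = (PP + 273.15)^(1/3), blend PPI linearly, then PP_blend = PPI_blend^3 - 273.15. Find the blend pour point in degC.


PPI_1 = (-37 + 273.15)^(1/3) = 6.181056
PPI_2 = (-17 + 273.15)^(1/3) = 6.350844
PPI_blend = 0.3 * 6.181056 + 0.7 * 6.350844 = 6.299908
PP_blend = 6.299908^3 - 273.15 = 250.036 - 273.15 = -23.11

-23.11 degC


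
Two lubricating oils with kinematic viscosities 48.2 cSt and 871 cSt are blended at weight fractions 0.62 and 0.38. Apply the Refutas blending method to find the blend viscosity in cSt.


Refutas method: VBN_i = 14.534*ln(ln(visc_i + 0.8)) + 10.975, blended linearly by mass fraction; since VBN is linear in VBI_i = ln(ln(visc_i + 0.8)) and the fractions sum to 1, blend VBI directly: visc = exp(exp(VBI_blend)) - 0.8
VBI_1 = ln(ln(48.2 + 0.8)) = 1.35888
VBI_2 = ln(ln(871 + 0.8)) = 1.91258
VBI_blend = 0.62 * 1.35888 + 0.38 * 1.91258 = 1.56929
visc_blend = exp(exp(1.56929)) - 0.8 = 121.1

121.1 cSt


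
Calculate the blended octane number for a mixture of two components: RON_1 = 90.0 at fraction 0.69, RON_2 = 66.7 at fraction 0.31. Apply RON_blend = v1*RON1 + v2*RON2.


Linear blending: RON_blend = sum(vi * RONi)
Contribution 1: 0.69 * 90.0 = 62.1
Contribution 2: 0.31 * 66.7 = 20.677
RON_blend = 62.1 + 20.677 = 82.777

82.777


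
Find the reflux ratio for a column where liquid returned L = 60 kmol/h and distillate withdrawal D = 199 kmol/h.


Reflux ratio definition: R = L / D (liquid returned / distillate withdrawn)
L = 60 kmol/h, D = 199 kmol/h
R = 60 / 199 = 0.3015

0.3015


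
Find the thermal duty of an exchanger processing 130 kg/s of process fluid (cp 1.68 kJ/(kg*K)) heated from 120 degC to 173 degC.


Q = m_dot * cp * delta_T
delta_T = 173 - 120 = 53 K
Q = 130 * 1.68 * 53
= 218.4 * 53
= 11575.2 kW

11575.2 kW


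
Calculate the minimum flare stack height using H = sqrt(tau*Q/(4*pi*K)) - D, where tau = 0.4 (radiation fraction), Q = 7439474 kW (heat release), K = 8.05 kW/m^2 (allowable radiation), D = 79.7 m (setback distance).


tau*Q/(4*pi*K) = 0.4 * 7439474 / (4 * pi * 8.05) = 29416.9
sqrt(29416.9) = 171.514
H = 171.514 - 79.7 = 91.81

91.81 m


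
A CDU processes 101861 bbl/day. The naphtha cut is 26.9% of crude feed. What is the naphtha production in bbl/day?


Crude throughput = 101861 bbl/day
Fraction yield = 26.9%
yield = throughput * fraction / 100
yield = 101861 * 26.9 / 100 = 27400.609

27400.609 bbl/day


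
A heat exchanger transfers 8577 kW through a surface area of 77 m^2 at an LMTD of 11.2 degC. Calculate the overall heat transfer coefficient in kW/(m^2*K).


From Q = U*A*LMTD, U = Q / (A * LMTD)
U = 8577 / (77 * 11.2) = 8577 / 862.4 = 9.946

9.946 kW/(m^2*K)


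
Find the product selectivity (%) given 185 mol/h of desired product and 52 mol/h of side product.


Selectivity = desired / (desired + undesired) * 100
Total products = 185 + 52 = 237 mol/h
S = 185 / 237 * 100
= 0.7806 * 100
= 78.06 %

78.06 %


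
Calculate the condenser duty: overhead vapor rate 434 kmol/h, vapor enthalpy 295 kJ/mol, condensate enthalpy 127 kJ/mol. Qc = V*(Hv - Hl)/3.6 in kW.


Qc = 434 * (295 - 127) / 3.6 = 434 * 168 / 3.6 = 20250

20250 kW


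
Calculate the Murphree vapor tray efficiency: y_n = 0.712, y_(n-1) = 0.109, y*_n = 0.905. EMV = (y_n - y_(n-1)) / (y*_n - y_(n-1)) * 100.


Murphree vapor efficiency: EMV = (y_n - y_(n-1)) / (y*_n - y_(n-1)) * 100
EMV = (0.712 - 0.109) / (0.905 - 0.109) * 100 = 0.603 / 0.796 * 100 = 75.75

75.75 %


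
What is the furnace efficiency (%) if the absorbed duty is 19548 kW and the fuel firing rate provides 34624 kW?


Furnace efficiency = Q_absorbed / Q_fuel * 100
= 19548 / 34624 * 100 = 56.46

56.46 %


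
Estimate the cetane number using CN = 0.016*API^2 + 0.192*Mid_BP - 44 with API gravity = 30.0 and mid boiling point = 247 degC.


CN = 0.016 * 30.0^2 + 0.192 * 247 - 44
CN = 14.4 + 47.424 - 44 = 17.824

17.824


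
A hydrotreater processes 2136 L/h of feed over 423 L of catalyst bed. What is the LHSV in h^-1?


LHSV = volumetric feed rate / catalyst volume
= 2136 L/h / 423 L
= 5.050 h^-1

5.050 h^-1


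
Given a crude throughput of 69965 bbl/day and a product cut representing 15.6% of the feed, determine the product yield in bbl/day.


Crude throughput = 69965 bbl/day
Fraction yield = 15.6%
yield = throughput * fraction / 100
yield = 69965 * 15.6 / 100 = 10914.54

10914.54 bbl/day


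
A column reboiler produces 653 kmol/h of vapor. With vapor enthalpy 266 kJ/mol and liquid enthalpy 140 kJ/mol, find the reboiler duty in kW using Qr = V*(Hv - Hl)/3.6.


Qr = 653 * (266 - 140) / 3.6 = 653 * 126 / 3.6 = 22860

22860 kW


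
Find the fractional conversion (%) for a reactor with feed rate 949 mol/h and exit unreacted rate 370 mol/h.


X = (F_in - F_out) / F_in * 100
Moles reacted = 949 - 370 = 579
X = 579 / 949 * 100
= 0.6101 * 100
= 61.01 %

61.01 %


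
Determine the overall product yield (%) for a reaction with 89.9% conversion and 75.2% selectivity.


Overall yield = conversion (%) * selectivity (%) / 100
Conversion = 89.9%, Selectivity = 75.2%
Y = 89.9 * 75.2 / 100
= 67.6048 %

67.6048 %


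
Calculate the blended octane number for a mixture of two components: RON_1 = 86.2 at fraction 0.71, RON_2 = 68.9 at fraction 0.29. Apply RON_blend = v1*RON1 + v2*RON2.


Linear blending: RON_blend = sum(vi * RONi)
Contribution 1: 0.71 * 86.2 = 61.202
Contribution 2: 0.29 * 68.9 = 19.981
RON_blend = 61.202 + 19.981 = 81.183

81.183


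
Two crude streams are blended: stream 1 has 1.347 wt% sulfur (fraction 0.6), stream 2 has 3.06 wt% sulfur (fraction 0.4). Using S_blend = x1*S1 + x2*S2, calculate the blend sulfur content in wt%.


Linear sulfur blending: S_blend = x1*S1 + x2*S2
Contribution 1: 0.6 * 1.347 = 0.8082 wt%
Contribution 2: 0.4 * 3.06 = 1.224 wt%
S_blend = 0.8082 + 1.224 = 2.0322

2.0322 wt%


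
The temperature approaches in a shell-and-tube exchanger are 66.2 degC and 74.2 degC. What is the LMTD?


LMTD = (dT1 - dT2) / ln(dT1/dT2)
= (66.2 - 74.2) / ln(66.2 / 74.2) = -8 / -0.114084 = 70.12

70.12 degC


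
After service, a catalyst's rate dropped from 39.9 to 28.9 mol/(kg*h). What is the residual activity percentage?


Activity (%) = (rate_used / rate_fresh) * 100
rate_used = 28.9, rate_fresh = 39.9
= (28.9 / 39.9) * 100
= 0.7243 * 100 = 72.43

72.43 %


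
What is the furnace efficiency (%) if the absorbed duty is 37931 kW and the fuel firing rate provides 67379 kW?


Furnace efficiency = Q_absorbed / Q_fuel * 100
= 37931 / 67379 * 100 = 56.29

56.29 %


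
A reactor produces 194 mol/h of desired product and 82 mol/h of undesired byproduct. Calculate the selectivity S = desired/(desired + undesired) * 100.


Selectivity = desired / (desired + undesired) * 100
Total products = 194 + 82 = 276 mol/h
S = 194 / 276 * 100
= 0.7029 * 100
= 70.29 %

70.29 %


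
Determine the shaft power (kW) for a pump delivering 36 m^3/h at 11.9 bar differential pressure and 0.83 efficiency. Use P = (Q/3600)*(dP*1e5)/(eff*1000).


Q = 36 / 3600 = 0.01 m^3/s
P = 0.01 * (11.9 * 1e5) / 0.83 / 1000 = 14.34

14.34 kW


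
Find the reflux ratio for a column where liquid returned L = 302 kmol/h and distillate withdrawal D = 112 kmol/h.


Reflux ratio definition: R = L / D (liquid returned / distillate withdrawn)
L = 302 kmol/h, D = 112 kmol/h
R = 302 / 112 = 2.696

2.696


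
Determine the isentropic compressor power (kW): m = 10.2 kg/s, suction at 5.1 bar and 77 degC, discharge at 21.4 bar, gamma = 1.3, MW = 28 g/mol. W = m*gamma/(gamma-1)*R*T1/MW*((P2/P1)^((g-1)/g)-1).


Isentropic work: W = m*(gamma/(gamma-1))*(R*T1/MW)*((P2/P1)^((gamma-1)/gamma) - 1)
T1 = 77 + 273.15 = 350.15 K
Pressure ratio = 21.4 / 5.1 = 4.19608
Exponent = (1.3 - 1)/1.3 = 0.230769
(P2/P1)^exp - 1 = 4.19608^0.230769 - 1 = 0.392301
W = 10.2 * 1.3 / 0.3 * 8.314 * 350.15 / 28 * 0.392301 = 1803

1803 kW


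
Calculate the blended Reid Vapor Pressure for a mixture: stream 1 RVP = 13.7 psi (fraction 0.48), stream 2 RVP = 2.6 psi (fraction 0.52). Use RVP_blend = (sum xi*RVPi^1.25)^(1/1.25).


Chevron index: RVP_blend = (sum xi*RVPi^1.25)^(1/1.25)
RVP^1.25 terms: 0.48 * 13.7^1.25 + 0.52 * 2.6^1.25 = 14.3683
RVP_blend = 14.3683^(1/1.25) = 8.432

8.432 psi


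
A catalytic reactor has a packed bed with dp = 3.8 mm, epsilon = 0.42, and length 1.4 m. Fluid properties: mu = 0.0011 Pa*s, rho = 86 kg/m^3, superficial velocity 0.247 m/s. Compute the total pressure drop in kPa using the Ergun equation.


dp = 3.8 mm = 0.0038 m
Viscous term = 150*0.0011*0.247*(1-0.42)^2 / (0.0038^2*0.42^3) = 12815.1
Inertial term = 1.75*86*0.247^2*(1-0.42) / (0.0038*0.42^3) = 18915.9
dP/L = 12815.1 + 18915.9 = 31731 Pa/m
dP = 31731 * 1.4 / 1000 = 44.42 kPa

44.42 kPa


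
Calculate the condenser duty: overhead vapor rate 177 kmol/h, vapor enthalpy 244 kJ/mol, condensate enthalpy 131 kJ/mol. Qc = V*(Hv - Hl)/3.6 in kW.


Qc = 177 * (244 - 131) / 3.6 = 177 * 113 / 3.6 = 5556

5556 kW


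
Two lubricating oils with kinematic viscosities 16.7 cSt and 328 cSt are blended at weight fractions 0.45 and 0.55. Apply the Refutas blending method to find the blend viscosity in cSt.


Refutas method: VBN_i = 14.534*ln(ln(visc_i + 0.8)) + 10.975, blended linearly by mass fraction; since VBN is linear in VBI_i = ln(ln(visc_i + 0.8)) and the fractions sum to 1, blend VBI directly: visc = exp(exp(VBI_blend)) - 0.8
VBI_1 = ln(ln(16.7 + 0.8)) = 1.05159
VBI_2 = ln(ln(328 + 0.8)) = 1.75707
VBI_blend = 0.45 * 1.05159 + 0.55 * 1.75707 = 1.4396
visc_blend = exp(exp(1.4396)) - 0.8 = 67.17

67.17 cSt


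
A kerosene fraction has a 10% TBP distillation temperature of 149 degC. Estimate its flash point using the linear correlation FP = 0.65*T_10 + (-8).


FP = 0.65 * 149 + (-8) = 88.85

88.85 degC


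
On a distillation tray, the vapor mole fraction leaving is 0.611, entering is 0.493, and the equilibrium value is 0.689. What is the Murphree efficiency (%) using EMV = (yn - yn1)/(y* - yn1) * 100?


Murphree vapor efficiency: EMV = (y_n - y_(n-1)) / (y*_n - y_(n-1)) * 100
EMV = (0.611 - 0.493) / (0.689 - 0.493) * 100 = 0.118 / 0.196 * 100 = 60.20

60.20 %


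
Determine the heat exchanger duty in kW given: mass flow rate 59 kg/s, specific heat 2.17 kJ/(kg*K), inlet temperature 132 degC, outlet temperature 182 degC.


Q = m_dot * cp * delta_T
delta_T = 182 - 132 = 50 K
Q = 59 * 2.17 * 50
= 128.03 * 50
= 6401.5 kW

6401.5 kW


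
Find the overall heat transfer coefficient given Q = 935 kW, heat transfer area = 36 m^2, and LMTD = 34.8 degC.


From Q = U*A*LMTD, U = Q / (A * LMTD)
U = 935 / (36 * 34.8) = 935 / 1252.8 = 0.7463

0.7463 kW/(m^2*K)


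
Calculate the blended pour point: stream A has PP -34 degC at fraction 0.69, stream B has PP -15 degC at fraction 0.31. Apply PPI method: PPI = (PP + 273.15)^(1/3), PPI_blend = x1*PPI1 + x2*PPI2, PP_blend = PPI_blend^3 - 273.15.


PPI_1 = (-34 + 273.15)^(1/3) = 6.20712
PPI_2 = (-15 + 273.15)^(1/3) = 6.36733
PPI_blend = 0.69 * 6.20712 + 0.31 * 6.36733 = 6.256785
PP_blend = 6.256785^3 - 273.15 = 244.9366 - 273.15 = -28.21

-28.21 degC


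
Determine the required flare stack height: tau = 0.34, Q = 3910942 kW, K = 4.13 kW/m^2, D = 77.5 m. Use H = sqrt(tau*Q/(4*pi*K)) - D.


tau*Q/(4*pi*K) = 0.34 * 3910942 / (4 * pi * 4.13) = 25621.3
sqrt(25621.3) = 160.067
H = 160.067 - 77.5 = 82.57

82.57 m


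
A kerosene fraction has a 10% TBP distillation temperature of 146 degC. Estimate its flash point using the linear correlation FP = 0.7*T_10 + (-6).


FP = 0.7 * 146 + (-6) = 96.2

96.2 degC


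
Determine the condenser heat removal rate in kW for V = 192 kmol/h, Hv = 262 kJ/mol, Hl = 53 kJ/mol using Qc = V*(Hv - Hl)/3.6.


Qc = 192 * (262 - 53) / 3.6 = 192 * 209 / 3.6 = 11150

11150 kW


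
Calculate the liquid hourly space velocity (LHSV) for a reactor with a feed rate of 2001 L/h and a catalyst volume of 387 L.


LHSV = volumetric feed rate / catalyst volume
= 2001 L/h / 387 L
= 5.171 h^-1

5.171 h^-1


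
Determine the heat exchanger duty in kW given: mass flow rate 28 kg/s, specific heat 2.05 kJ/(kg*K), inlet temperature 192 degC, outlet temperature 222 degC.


Q = m_dot * cp * delta_T
delta_T = 222 - 192 = 30 K
Q = 28 * 2.05 * 30
= 57.4 * 30
= 1722 kW

1722 kW


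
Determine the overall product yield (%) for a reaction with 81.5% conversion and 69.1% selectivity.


Overall yield = conversion (%) * selectivity (%) / 100
Conversion = 81.5%, Selectivity = 69.1%
Y = 81.5 * 69.1 / 100
= 56.3165 %

56.3165 %


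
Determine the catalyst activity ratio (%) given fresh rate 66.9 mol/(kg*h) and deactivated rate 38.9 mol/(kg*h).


Activity (%) = (rate_used / rate_fresh) * 100
rate_used = 38.9, rate_fresh = 66.9
= (38.9 / 66.9) * 100
= 0.5815 * 100 = 58.15

58.15 %


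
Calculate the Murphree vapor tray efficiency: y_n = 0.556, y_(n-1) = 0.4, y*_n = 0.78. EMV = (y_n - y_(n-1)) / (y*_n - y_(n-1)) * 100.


Murphree vapor efficiency: EMV = (y_n - y_(n-1)) / (y*_n - y_(n-1)) * 100
EMV = (0.556 - 0.4) / (0.78 - 0.4) * 100 = 0.156 / 0.38 * 100 = 41.05

41.05 %


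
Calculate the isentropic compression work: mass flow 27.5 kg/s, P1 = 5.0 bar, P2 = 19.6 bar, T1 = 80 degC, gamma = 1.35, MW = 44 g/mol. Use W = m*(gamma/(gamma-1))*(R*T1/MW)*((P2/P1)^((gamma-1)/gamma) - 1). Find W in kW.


Isentropic work: W = m*(gamma/(gamma-1))*(R*T1/MW)*((P2/P1)^((gamma-1)/gamma) - 1)
T1 = 80 + 273.15 = 353.15 K
Pressure ratio = 19.6 / 5.0 = 3.92
Exponent = (1.35 - 1)/1.35 = 0.259259
(P2/P1)^exp - 1 = 3.92^0.259259 - 1 = 0.425
W = 27.5 * 1.35 / 0.35 * 8.314 * 353.15 / 44 * 0.425 = 3008

3008 kW


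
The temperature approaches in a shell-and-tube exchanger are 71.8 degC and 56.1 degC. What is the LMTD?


LMTD = (dT1 - dT2) / ln(dT1/dT2)
= (71.8 - 56.1) / ln(71.8 / 56.1) = 15.7 / 0.246749 = 63.63

63.63 degC


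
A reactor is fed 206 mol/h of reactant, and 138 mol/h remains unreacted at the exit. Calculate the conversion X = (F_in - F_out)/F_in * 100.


X = (F_in - F_out) / F_in * 100
Moles reacted = 206 - 138 = 68
X = 68 / 206 * 100
= 0.3301 * 100
= 33.01 %

33.01 %


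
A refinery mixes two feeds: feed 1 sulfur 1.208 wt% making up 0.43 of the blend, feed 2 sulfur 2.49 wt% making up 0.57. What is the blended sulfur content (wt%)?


Linear sulfur blending: S_blend = x1*S1 + x2*S2
Contribution 1: 0.43 * 1.208 = 0.51944 wt%
Contribution 2: 0.57 * 2.49 = 1.4193 wt%
S_blend = 0.51944 + 1.4193 = 1.93874

1.93874 wt%


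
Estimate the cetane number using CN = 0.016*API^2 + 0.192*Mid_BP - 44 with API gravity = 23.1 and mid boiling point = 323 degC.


CN = 0.016 * 23.1^2 + 0.192 * 323 - 44
CN = 8.53776 + 62.016 - 44 = 26.55376

26.55376


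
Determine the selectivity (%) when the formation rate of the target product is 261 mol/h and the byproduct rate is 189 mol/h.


Selectivity = desired / (desired + undesired) * 100
Total products = 261 + 189 = 450 mol/h
S = 261 / 450 * 100
= 0.5800 * 100
= 58.00 %

58.00 %


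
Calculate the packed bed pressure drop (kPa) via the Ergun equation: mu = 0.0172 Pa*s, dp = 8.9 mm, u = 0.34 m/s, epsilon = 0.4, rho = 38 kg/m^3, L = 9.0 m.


dp = 8.9 mm = 0.0089 m
Viscous term = 150*0.0172*0.34*(1-0.4)^2 / (0.0089^2*0.4^3) = 62293.3
Inertial term = 1.75*38*0.34^2*(1-0.4) / (0.0089*0.4^3) = 8097.68
dP/L = 62293.3 + 8097.68 = 70391 Pa/m
dP = 70391 * 9.0 / 1000 = 633.5 kPa

633.5 kPa


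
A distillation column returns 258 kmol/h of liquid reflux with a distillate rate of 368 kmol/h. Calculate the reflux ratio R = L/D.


Reflux ratio definition: R = L / D (liquid returned / distillate withdrawn)
L = 258 kmol/h, D = 368 kmol/h
R = 258 / 368 = 0.7011

0.7011


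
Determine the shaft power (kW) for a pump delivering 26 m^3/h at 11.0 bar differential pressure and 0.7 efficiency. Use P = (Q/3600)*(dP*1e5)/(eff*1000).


Q = 26 / 3600 = 0.00722222 m^3/s
P = 0.00722222 * (11.0 * 1e5) / 0.7 / 1000 = 11.35

11.35 kW


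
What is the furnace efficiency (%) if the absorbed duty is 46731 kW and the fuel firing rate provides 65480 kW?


Furnace efficiency = Q_absorbed / Q_fuel * 100
= 46731 / 65480 * 100 = 71.37

71.37 %


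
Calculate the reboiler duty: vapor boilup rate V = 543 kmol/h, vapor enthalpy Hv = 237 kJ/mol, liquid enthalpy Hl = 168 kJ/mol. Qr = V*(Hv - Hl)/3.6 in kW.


Qr = 543 * (237 - 168) / 3.6 = 543 * 69 / 3.6 = 10410

10410 kW


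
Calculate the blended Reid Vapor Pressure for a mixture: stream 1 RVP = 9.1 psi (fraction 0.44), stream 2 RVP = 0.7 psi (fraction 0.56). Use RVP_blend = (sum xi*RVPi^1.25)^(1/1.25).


Chevron index: RVP_blend = (sum xi*RVPi^1.25)^(1/1.25)
RVP^1.25 terms: 0.44 * 9.1^1.25 + 0.56 * 0.7^1.25 = 7.31287
RVP_blend = 7.31287^(1/1.25) = 4.912

4.912 psi


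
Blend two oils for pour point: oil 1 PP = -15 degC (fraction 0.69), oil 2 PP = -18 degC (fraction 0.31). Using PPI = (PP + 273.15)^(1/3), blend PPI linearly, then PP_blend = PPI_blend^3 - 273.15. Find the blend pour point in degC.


PPI_1 = (-15 + 273.15)^(1/3) = 6.36733
PPI_2 = (-18 + 273.15)^(1/3) = 6.342569
PPI_blend = 0.69 * 6.36733 + 0.31 * 6.342569 = 6.359654
PP_blend = 6.359654^3 - 273.15 = 257.2175 - 273.15 = -15.93

-15.93 degC


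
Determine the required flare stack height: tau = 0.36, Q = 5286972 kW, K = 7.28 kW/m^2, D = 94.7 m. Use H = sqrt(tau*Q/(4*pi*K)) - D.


tau*Q/(4*pi*K) = 0.36 * 5286972 / (4 * pi * 7.28) = 20805
sqrt(20805) = 144.239
H = 144.239 - 94.7 = 49.54

49.54 m


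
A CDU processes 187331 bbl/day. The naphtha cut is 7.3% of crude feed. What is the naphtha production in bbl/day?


Crude throughput = 187331 bbl/day
Fraction yield = 7.3%
yield = throughput * fraction / 100
yield = 187331 * 7.3 / 100 = 13675.163

13675.163 bbl/day


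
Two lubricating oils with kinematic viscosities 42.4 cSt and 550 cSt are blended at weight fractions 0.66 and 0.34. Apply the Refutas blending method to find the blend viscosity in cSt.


Refutas method: VBN_i = 14.534*ln(ln(visc_i + 0.8)) + 10.975, blended linearly by mass fraction; since VBN is linear in VBI_i = ln(ln(visc_i + 0.8)) and the fractions sum to 1, blend VBI directly: visc = exp(exp(VBI_blend)) - 0.8
VBI_1 = ln(ln(42.4 + 0.8)) = 1.32597
VBI_2 = ln(ln(550 + 0.8)) = 1.84235
VBI_blend = 0.66 * 1.32597 + 0.34 * 1.84235 = 1.50154
visc_blend = exp(exp(1.50154)) - 0.8 = 88.20

88.20 cSt


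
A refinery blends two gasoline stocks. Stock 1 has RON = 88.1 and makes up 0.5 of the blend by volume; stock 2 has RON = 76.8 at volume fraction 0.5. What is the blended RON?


Linear blending: RON_blend = sum(vi * RONi)
Contribution 1: 0.5 * 88.1 = 44.05
Contribution 2: 0.5 * 76.8 = 38.4
RON_blend = 44.05 + 38.4 = 82.45

82.45


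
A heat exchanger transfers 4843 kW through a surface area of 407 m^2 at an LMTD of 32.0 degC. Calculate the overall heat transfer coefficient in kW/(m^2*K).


From Q = U*A*LMTD, U = Q / (A * LMTD)
U = 4843 / (407 * 32.0) = 4843 / 13024 = 0.3719

0.3719 kW/(m^2*K)


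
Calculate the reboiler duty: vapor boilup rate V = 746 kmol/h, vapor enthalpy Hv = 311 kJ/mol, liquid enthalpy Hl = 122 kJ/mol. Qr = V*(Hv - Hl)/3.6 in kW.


Qr = 746 * (311 - 122) / 3.6 = 746 * 189 / 3.6 = 39160

39160 kW


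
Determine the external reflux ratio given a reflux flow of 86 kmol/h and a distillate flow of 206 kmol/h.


Reflux ratio definition: R = L / D (liquid returned / distillate withdrawn)
L = 86 kmol/h, D = 206 kmol/h
R = 86 / 206 = 0.4175

0.4175


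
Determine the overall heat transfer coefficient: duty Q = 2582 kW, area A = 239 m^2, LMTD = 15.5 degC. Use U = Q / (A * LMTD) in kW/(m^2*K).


From Q = U*A*LMTD, U = Q / (A * LMTD)
U = 2582 / (239 * 15.5) = 2582 / 3704.5 = 0.6970

0.6970 kW/(m^2*K)


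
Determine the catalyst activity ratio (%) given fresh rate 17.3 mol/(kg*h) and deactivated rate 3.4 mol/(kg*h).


Activity (%) = (rate_used / rate_fresh) * 100
rate_used = 3.4, rate_fresh = 17.3
= (3.4 / 17.3) * 100
= 0.1965 * 100 = 19.65

19.65 %


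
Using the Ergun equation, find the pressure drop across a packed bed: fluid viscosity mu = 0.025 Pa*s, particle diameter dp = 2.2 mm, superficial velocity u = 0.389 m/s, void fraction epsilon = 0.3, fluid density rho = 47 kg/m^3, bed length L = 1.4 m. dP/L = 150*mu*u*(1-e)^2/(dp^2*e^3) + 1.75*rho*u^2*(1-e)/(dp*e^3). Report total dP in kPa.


dp = 2.2 mm = 0.0022 m
Viscous term = 150*0.025*0.389*(1-0.3)^2 / (0.0022^2*0.3^3) = 5469750
Inertial term = 1.75*47*0.389^2*(1-0.3) / (0.0022*0.3^3) = 146672
dP/L = 5469750 + 146672 = 5616420 Pa/m
dP = 5616420 * 1.4 / 1000 = 7863 kPa

7863 kPa


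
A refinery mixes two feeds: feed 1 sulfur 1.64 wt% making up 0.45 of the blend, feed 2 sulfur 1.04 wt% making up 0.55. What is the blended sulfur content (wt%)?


Linear sulfur blending: S_blend = x1*S1 + x2*S2
Contribution 1: 0.45 * 1.64 = 0.738 wt%
Contribution 2: 0.55 * 1.04 = 0.572 wt%
S_blend = 0.738 + 0.572 = 1.31

1.31 wt%


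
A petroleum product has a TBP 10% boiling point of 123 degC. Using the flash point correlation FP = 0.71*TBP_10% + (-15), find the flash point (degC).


FP = 0.71 * 123 + (-15) = 72.33

72.33 degC


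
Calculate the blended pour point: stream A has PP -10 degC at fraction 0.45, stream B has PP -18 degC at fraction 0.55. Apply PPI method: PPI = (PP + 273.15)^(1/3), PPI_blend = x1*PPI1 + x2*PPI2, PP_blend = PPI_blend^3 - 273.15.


PPI_1 = (-10 + 273.15)^(1/3) = 6.408176
PPI_2 = (-18 + 273.15)^(1/3) = 6.342569
PPI_blend = 0.45 * 6.408176 + 0.55 * 6.342569 = 6.372092
PP_blend = 6.372092^3 - 273.15 = 258.7296 - 273.15 = -14.42

-14.42 degC


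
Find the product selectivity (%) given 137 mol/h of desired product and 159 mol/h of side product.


Selectivity = desired / (desired + undesired) * 100
Total products = 137 + 159 = 296 mol/h
S = 137 / 296 * 100
= 0.4628 * 100
= 46.28 %

46.28 %


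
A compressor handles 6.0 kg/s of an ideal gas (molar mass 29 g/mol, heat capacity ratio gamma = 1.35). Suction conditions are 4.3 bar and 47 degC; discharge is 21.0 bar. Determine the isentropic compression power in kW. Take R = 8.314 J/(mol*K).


Isentropic work: W = m*(gamma/(gamma-1))*(R*T1/MW)*((P2/P1)^((gamma-1)/gamma) - 1)
T1 = 47 + 273.15 = 320.15 K
Pressure ratio = 21.0 / 4.3 = 4.88372
Exponent = (1.35 - 1)/1.35 = 0.259259
(P2/P1)^exp - 1 = 4.88372^0.259259 - 1 = 0.508568
W = 6.0 * 1.35 / 0.35 * 8.314 * 320.15 / 29 * 0.508568 = 1080

1080 kW


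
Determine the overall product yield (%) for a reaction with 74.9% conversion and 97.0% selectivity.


Overall yield = conversion (%) * selectivity (%) / 100
Conversion = 74.9%, Selectivity = 97.0%
Y = 74.9 * 97.0 / 100
= 72.653 %

72.653 %


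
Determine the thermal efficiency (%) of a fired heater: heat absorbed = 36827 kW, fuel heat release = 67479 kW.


Furnace efficiency = Q_absorbed / Q_fuel * 100
= 36827 / 67479 * 100 = 54.58

54.58 %


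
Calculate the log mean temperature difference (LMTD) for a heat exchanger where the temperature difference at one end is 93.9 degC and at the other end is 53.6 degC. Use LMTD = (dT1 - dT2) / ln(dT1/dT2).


LMTD = (dT1 - dT2) / ln(dT1/dT2)
= (93.9 - 53.6) / ln(93.9 / 53.6) = 40.3 / 0.560681 = 71.88

71.88 degC


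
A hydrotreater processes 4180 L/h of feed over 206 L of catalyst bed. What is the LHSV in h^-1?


LHSV = volumetric feed rate / catalyst volume
= 4180 L/h / 206 L
= 20.29 h^-1

20.29 h^-1


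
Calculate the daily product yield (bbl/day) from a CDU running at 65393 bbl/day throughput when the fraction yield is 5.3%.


Crude throughput = 65393 bbl/day
Fraction yield = 5.3%
yield = throughput * fraction / 100
yield = 65393 * 5.3 / 100 = 3465.829

3465.829 bbl/day
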